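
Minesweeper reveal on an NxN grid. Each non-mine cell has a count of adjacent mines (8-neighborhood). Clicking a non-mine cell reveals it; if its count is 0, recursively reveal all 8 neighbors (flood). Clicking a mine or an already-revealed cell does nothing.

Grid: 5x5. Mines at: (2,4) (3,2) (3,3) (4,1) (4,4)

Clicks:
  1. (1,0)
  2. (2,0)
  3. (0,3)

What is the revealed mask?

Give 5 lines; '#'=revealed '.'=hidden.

Click 1 (1,0) count=0: revealed 16 new [(0,0) (0,1) (0,2) (0,3) (0,4) (1,0) (1,1) (1,2) (1,3) (1,4) (2,0) (2,1) (2,2) (2,3) (3,0) (3,1)] -> total=16
Click 2 (2,0) count=0: revealed 0 new [(none)] -> total=16
Click 3 (0,3) count=0: revealed 0 new [(none)] -> total=16

Answer: #####
#####
####.
##...
.....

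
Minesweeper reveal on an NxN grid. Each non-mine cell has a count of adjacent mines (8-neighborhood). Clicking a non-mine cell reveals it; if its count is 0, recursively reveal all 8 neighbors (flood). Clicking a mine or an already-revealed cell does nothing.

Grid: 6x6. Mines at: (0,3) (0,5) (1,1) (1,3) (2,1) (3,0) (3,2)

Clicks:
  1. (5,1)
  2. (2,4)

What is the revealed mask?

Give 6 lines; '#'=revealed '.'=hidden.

Click 1 (5,1) count=0: revealed 20 new [(1,4) (1,5) (2,3) (2,4) (2,5) (3,3) (3,4) (3,5) (4,0) (4,1) (4,2) (4,3) (4,4) (4,5) (5,0) (5,1) (5,2) (5,3) (5,4) (5,5)] -> total=20
Click 2 (2,4) count=1: revealed 0 new [(none)] -> total=20

Answer: ......
....##
...###
...###
######
######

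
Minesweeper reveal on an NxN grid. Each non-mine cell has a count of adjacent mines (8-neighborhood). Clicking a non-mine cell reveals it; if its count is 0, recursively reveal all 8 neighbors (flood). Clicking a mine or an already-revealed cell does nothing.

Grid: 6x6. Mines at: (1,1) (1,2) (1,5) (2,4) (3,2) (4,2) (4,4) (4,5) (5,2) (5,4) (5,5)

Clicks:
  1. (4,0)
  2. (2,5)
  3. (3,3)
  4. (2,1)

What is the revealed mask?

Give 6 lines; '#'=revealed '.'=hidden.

Click 1 (4,0) count=0: revealed 8 new [(2,0) (2,1) (3,0) (3,1) (4,0) (4,1) (5,0) (5,1)] -> total=8
Click 2 (2,5) count=2: revealed 1 new [(2,5)] -> total=9
Click 3 (3,3) count=4: revealed 1 new [(3,3)] -> total=10
Click 4 (2,1) count=3: revealed 0 new [(none)] -> total=10

Answer: ......
......
##...#
##.#..
##....
##....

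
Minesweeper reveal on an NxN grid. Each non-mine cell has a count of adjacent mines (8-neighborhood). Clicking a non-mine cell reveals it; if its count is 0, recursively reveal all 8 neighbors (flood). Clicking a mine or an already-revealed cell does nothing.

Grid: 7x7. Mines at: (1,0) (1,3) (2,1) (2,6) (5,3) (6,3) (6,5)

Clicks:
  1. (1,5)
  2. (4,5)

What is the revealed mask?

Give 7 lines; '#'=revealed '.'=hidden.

Click 1 (1,5) count=1: revealed 1 new [(1,5)] -> total=1
Click 2 (4,5) count=0: revealed 17 new [(2,2) (2,3) (2,4) (2,5) (3,2) (3,3) (3,4) (3,5) (3,6) (4,2) (4,3) (4,4) (4,5) (4,6) (5,4) (5,5) (5,6)] -> total=18

Answer: .......
.....#.
..####.
..#####
..#####
....###
.......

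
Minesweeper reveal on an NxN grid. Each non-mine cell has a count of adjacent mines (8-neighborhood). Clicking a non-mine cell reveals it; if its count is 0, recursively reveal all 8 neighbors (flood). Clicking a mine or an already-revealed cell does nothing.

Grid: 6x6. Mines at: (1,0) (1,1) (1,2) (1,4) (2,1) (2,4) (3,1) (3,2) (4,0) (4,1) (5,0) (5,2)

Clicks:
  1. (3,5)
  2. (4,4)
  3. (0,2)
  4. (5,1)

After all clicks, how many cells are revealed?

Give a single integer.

Click 1 (3,5) count=1: revealed 1 new [(3,5)] -> total=1
Click 2 (4,4) count=0: revealed 8 new [(3,3) (3,4) (4,3) (4,4) (4,5) (5,3) (5,4) (5,5)] -> total=9
Click 3 (0,2) count=2: revealed 1 new [(0,2)] -> total=10
Click 4 (5,1) count=4: revealed 1 new [(5,1)] -> total=11

Answer: 11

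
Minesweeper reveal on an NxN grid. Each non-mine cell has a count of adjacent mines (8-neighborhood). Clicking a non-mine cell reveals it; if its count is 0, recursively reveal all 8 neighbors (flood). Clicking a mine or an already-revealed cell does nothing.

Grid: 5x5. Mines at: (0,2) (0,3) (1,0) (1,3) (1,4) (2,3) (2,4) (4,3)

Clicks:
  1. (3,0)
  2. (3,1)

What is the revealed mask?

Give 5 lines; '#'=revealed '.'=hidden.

Answer: .....
.....
###..
###..
###..

Derivation:
Click 1 (3,0) count=0: revealed 9 new [(2,0) (2,1) (2,2) (3,0) (3,1) (3,2) (4,0) (4,1) (4,2)] -> total=9
Click 2 (3,1) count=0: revealed 0 new [(none)] -> total=9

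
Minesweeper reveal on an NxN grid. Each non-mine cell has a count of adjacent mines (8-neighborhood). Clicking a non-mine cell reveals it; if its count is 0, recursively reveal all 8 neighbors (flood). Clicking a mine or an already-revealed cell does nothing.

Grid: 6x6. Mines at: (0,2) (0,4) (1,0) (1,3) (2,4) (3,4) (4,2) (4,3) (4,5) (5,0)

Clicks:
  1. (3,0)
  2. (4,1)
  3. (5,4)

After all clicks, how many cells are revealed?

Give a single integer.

Click 1 (3,0) count=0: revealed 6 new [(2,0) (2,1) (3,0) (3,1) (4,0) (4,1)] -> total=6
Click 2 (4,1) count=2: revealed 0 new [(none)] -> total=6
Click 3 (5,4) count=2: revealed 1 new [(5,4)] -> total=7

Answer: 7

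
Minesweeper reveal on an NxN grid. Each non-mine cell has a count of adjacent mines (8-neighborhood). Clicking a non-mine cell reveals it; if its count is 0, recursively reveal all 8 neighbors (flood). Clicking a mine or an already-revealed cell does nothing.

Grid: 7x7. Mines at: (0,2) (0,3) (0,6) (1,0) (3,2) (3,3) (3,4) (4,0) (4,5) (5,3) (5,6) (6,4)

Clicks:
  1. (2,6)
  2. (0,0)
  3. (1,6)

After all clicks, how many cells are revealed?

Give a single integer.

Answer: 7

Derivation:
Click 1 (2,6) count=0: revealed 6 new [(1,5) (1,6) (2,5) (2,6) (3,5) (3,6)] -> total=6
Click 2 (0,0) count=1: revealed 1 new [(0,0)] -> total=7
Click 3 (1,6) count=1: revealed 0 new [(none)] -> total=7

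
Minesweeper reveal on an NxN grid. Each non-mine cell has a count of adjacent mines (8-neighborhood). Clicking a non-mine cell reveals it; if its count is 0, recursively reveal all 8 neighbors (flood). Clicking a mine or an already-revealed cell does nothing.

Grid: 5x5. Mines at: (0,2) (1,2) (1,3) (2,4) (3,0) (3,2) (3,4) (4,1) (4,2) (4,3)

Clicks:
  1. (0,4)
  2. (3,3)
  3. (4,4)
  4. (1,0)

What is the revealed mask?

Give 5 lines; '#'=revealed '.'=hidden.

Click 1 (0,4) count=1: revealed 1 new [(0,4)] -> total=1
Click 2 (3,3) count=5: revealed 1 new [(3,3)] -> total=2
Click 3 (4,4) count=2: revealed 1 new [(4,4)] -> total=3
Click 4 (1,0) count=0: revealed 6 new [(0,0) (0,1) (1,0) (1,1) (2,0) (2,1)] -> total=9

Answer: ##..#
##...
##...
...#.
....#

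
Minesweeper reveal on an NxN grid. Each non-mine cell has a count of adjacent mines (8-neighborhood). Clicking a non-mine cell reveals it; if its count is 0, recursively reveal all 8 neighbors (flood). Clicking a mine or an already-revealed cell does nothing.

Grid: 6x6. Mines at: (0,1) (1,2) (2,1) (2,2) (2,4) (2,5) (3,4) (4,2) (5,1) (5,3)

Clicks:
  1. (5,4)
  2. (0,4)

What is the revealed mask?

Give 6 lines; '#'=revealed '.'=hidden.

Click 1 (5,4) count=1: revealed 1 new [(5,4)] -> total=1
Click 2 (0,4) count=0: revealed 6 new [(0,3) (0,4) (0,5) (1,3) (1,4) (1,5)] -> total=7

Answer: ...###
...###
......
......
......
....#.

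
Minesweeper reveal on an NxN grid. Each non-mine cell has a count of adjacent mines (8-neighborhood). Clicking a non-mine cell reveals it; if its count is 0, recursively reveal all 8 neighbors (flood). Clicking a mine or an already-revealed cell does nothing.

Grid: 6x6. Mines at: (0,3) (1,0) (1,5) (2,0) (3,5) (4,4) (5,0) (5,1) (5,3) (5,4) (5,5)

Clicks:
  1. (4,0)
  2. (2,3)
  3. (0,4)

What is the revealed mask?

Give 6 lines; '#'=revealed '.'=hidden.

Click 1 (4,0) count=2: revealed 1 new [(4,0)] -> total=1
Click 2 (2,3) count=0: revealed 15 new [(1,1) (1,2) (1,3) (1,4) (2,1) (2,2) (2,3) (2,4) (3,1) (3,2) (3,3) (3,4) (4,1) (4,2) (4,3)] -> total=16
Click 3 (0,4) count=2: revealed 1 new [(0,4)] -> total=17

Answer: ....#.
.####.
.####.
.####.
####..
......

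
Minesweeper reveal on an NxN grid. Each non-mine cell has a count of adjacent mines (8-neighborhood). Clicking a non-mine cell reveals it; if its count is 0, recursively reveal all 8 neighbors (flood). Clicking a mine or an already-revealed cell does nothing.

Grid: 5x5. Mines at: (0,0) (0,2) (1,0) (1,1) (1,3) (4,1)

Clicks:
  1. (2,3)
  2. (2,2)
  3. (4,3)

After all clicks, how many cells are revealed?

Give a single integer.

Click 1 (2,3) count=1: revealed 1 new [(2,3)] -> total=1
Click 2 (2,2) count=2: revealed 1 new [(2,2)] -> total=2
Click 3 (4,3) count=0: revealed 7 new [(2,4) (3,2) (3,3) (3,4) (4,2) (4,3) (4,4)] -> total=9

Answer: 9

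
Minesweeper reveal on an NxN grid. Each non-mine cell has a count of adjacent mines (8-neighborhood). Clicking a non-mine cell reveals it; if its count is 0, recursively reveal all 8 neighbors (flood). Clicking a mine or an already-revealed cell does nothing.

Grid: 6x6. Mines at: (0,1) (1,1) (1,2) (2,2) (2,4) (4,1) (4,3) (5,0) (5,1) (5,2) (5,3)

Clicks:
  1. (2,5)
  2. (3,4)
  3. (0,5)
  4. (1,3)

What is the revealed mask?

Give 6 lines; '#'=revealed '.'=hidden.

Answer: ...###
...###
.....#
....#.
......
......

Derivation:
Click 1 (2,5) count=1: revealed 1 new [(2,5)] -> total=1
Click 2 (3,4) count=2: revealed 1 new [(3,4)] -> total=2
Click 3 (0,5) count=0: revealed 6 new [(0,3) (0,4) (0,5) (1,3) (1,4) (1,5)] -> total=8
Click 4 (1,3) count=3: revealed 0 new [(none)] -> total=8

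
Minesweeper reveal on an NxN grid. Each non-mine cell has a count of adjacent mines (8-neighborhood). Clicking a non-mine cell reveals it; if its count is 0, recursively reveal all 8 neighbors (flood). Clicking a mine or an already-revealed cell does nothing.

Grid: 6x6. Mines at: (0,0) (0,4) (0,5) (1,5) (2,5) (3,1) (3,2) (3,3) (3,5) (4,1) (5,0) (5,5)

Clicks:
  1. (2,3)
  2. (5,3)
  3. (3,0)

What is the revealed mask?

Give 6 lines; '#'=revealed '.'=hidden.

Answer: ......
......
...#..
#.....
..###.
..###.

Derivation:
Click 1 (2,3) count=2: revealed 1 new [(2,3)] -> total=1
Click 2 (5,3) count=0: revealed 6 new [(4,2) (4,3) (4,4) (5,2) (5,3) (5,4)] -> total=7
Click 3 (3,0) count=2: revealed 1 new [(3,0)] -> total=8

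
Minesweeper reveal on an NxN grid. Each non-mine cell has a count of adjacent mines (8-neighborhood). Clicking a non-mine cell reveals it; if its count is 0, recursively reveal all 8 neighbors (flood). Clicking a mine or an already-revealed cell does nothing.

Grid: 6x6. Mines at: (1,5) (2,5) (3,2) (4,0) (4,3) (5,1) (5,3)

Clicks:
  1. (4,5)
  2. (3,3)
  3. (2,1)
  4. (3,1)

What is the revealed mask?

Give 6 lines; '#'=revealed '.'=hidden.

Answer: ......
......
.#....
.#.###
....##
....##

Derivation:
Click 1 (4,5) count=0: revealed 6 new [(3,4) (3,5) (4,4) (4,5) (5,4) (5,5)] -> total=6
Click 2 (3,3) count=2: revealed 1 new [(3,3)] -> total=7
Click 3 (2,1) count=1: revealed 1 new [(2,1)] -> total=8
Click 4 (3,1) count=2: revealed 1 new [(3,1)] -> total=9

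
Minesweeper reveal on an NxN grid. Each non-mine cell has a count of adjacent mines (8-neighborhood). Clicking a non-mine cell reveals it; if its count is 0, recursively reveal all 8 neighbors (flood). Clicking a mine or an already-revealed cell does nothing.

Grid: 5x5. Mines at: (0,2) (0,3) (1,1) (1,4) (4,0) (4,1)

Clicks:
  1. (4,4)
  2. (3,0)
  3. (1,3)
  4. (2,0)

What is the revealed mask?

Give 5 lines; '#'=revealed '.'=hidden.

Answer: .....
...#.
#.###
#.###
..###

Derivation:
Click 1 (4,4) count=0: revealed 9 new [(2,2) (2,3) (2,4) (3,2) (3,3) (3,4) (4,2) (4,3) (4,4)] -> total=9
Click 2 (3,0) count=2: revealed 1 new [(3,0)] -> total=10
Click 3 (1,3) count=3: revealed 1 new [(1,3)] -> total=11
Click 4 (2,0) count=1: revealed 1 new [(2,0)] -> total=12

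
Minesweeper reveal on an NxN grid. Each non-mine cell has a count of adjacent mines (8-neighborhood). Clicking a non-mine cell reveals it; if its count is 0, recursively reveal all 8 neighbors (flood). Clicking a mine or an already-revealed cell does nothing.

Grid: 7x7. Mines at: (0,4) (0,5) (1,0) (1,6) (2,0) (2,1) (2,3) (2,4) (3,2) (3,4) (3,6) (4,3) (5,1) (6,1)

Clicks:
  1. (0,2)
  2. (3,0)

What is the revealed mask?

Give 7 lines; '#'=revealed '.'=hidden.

Answer: .###...
.###...
.......
#......
.......
.......
.......

Derivation:
Click 1 (0,2) count=0: revealed 6 new [(0,1) (0,2) (0,3) (1,1) (1,2) (1,3)] -> total=6
Click 2 (3,0) count=2: revealed 1 new [(3,0)] -> total=7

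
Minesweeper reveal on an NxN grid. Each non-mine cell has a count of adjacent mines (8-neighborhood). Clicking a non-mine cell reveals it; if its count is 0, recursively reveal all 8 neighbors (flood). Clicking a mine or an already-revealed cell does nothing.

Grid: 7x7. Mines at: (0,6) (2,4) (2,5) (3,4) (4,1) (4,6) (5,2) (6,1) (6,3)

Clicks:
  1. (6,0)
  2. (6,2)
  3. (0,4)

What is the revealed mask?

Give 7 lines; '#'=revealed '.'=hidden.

Click 1 (6,0) count=1: revealed 1 new [(6,0)] -> total=1
Click 2 (6,2) count=3: revealed 1 new [(6,2)] -> total=2
Click 3 (0,4) count=0: revealed 20 new [(0,0) (0,1) (0,2) (0,3) (0,4) (0,5) (1,0) (1,1) (1,2) (1,3) (1,4) (1,5) (2,0) (2,1) (2,2) (2,3) (3,0) (3,1) (3,2) (3,3)] -> total=22

Answer: ######.
######.
####...
####...
.......
.......
#.#....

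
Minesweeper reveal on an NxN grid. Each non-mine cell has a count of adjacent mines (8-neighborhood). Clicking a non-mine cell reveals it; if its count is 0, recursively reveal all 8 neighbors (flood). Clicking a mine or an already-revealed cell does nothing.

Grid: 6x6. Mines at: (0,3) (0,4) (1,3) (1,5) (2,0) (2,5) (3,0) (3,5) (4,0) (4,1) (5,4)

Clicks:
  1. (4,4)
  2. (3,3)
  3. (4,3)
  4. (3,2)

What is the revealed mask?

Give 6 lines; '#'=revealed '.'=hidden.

Click 1 (4,4) count=2: revealed 1 new [(4,4)] -> total=1
Click 2 (3,3) count=0: revealed 8 new [(2,2) (2,3) (2,4) (3,2) (3,3) (3,4) (4,2) (4,3)] -> total=9
Click 3 (4,3) count=1: revealed 0 new [(none)] -> total=9
Click 4 (3,2) count=1: revealed 0 new [(none)] -> total=9

Answer: ......
......
..###.
..###.
..###.
......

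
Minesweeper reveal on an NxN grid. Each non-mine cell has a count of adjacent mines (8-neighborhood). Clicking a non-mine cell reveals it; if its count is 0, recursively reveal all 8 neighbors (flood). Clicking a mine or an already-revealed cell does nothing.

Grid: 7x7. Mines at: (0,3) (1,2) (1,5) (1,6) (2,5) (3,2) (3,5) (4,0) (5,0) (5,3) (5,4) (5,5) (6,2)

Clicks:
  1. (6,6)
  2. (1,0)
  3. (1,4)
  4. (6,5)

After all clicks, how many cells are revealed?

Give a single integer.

Click 1 (6,6) count=1: revealed 1 new [(6,6)] -> total=1
Click 2 (1,0) count=0: revealed 8 new [(0,0) (0,1) (1,0) (1,1) (2,0) (2,1) (3,0) (3,1)] -> total=9
Click 3 (1,4) count=3: revealed 1 new [(1,4)] -> total=10
Click 4 (6,5) count=2: revealed 1 new [(6,5)] -> total=11

Answer: 11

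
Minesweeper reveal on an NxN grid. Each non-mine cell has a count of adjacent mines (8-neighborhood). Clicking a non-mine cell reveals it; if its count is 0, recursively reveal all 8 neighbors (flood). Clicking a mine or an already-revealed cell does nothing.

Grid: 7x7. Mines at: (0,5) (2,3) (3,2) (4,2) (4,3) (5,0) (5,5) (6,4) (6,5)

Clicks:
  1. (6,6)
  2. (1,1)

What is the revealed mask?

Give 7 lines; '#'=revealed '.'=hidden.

Click 1 (6,6) count=2: revealed 1 new [(6,6)] -> total=1
Click 2 (1,1) count=0: revealed 17 new [(0,0) (0,1) (0,2) (0,3) (0,4) (1,0) (1,1) (1,2) (1,3) (1,4) (2,0) (2,1) (2,2) (3,0) (3,1) (4,0) (4,1)] -> total=18

Answer: #####..
#####..
###....
##.....
##.....
.......
......#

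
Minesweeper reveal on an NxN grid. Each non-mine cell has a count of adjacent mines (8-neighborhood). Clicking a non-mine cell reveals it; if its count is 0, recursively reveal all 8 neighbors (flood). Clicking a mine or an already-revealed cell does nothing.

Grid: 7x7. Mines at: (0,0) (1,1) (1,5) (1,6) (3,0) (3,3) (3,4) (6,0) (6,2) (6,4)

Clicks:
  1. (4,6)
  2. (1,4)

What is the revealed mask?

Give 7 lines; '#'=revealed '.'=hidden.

Click 1 (4,6) count=0: revealed 10 new [(2,5) (2,6) (3,5) (3,6) (4,5) (4,6) (5,5) (5,6) (6,5) (6,6)] -> total=10
Click 2 (1,4) count=1: revealed 1 new [(1,4)] -> total=11

Answer: .......
....#..
.....##
.....##
.....##
.....##
.....##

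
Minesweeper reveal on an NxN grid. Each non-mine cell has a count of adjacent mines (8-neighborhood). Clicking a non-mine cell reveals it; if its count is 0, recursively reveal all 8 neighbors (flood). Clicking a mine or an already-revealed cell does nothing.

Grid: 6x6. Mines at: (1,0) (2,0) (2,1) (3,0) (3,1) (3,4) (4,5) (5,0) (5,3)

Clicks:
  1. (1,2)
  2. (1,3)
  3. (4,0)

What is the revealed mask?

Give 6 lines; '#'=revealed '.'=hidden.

Answer: .#####
.#####
..####
......
#.....
......

Derivation:
Click 1 (1,2) count=1: revealed 1 new [(1,2)] -> total=1
Click 2 (1,3) count=0: revealed 13 new [(0,1) (0,2) (0,3) (0,4) (0,5) (1,1) (1,3) (1,4) (1,5) (2,2) (2,3) (2,4) (2,5)] -> total=14
Click 3 (4,0) count=3: revealed 1 new [(4,0)] -> total=15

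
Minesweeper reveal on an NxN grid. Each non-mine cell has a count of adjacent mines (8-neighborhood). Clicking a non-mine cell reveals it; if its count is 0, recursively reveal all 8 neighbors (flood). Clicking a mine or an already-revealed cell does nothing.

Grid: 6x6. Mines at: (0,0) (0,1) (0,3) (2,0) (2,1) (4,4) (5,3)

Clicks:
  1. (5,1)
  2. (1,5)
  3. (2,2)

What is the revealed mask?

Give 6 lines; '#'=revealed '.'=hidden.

Answer: ....##
..####
..####
######
###...
###...

Derivation:
Click 1 (5,1) count=0: revealed 9 new [(3,0) (3,1) (3,2) (4,0) (4,1) (4,2) (5,0) (5,1) (5,2)] -> total=9
Click 2 (1,5) count=0: revealed 13 new [(0,4) (0,5) (1,2) (1,3) (1,4) (1,5) (2,2) (2,3) (2,4) (2,5) (3,3) (3,4) (3,5)] -> total=22
Click 3 (2,2) count=1: revealed 0 new [(none)] -> total=22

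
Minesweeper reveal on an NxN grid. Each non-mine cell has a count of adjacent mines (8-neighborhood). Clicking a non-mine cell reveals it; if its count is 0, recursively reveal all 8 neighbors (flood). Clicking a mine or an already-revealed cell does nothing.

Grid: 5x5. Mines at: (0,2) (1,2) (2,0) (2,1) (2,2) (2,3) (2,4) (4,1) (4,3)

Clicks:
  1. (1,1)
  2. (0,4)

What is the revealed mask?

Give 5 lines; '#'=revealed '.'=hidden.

Click 1 (1,1) count=5: revealed 1 new [(1,1)] -> total=1
Click 2 (0,4) count=0: revealed 4 new [(0,3) (0,4) (1,3) (1,4)] -> total=5

Answer: ...##
.#.##
.....
.....
.....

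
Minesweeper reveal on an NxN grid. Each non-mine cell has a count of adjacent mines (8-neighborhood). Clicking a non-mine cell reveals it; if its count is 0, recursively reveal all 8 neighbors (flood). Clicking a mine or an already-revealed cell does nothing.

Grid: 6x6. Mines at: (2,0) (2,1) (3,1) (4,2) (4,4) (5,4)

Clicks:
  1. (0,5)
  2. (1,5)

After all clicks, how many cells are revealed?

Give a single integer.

Click 1 (0,5) count=0: revealed 20 new [(0,0) (0,1) (0,2) (0,3) (0,4) (0,5) (1,0) (1,1) (1,2) (1,3) (1,4) (1,5) (2,2) (2,3) (2,4) (2,5) (3,2) (3,3) (3,4) (3,5)] -> total=20
Click 2 (1,5) count=0: revealed 0 new [(none)] -> total=20

Answer: 20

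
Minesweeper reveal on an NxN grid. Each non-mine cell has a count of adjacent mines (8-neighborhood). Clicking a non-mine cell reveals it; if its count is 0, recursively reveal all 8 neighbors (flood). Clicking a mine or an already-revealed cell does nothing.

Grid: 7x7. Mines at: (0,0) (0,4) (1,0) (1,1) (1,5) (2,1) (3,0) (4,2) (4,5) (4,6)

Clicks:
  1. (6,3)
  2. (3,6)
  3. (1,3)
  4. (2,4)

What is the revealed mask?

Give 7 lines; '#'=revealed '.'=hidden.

Answer: .......
...#...
....#..
......#
##.....
#######
#######

Derivation:
Click 1 (6,3) count=0: revealed 16 new [(4,0) (4,1) (5,0) (5,1) (5,2) (5,3) (5,4) (5,5) (5,6) (6,0) (6,1) (6,2) (6,3) (6,4) (6,5) (6,6)] -> total=16
Click 2 (3,6) count=2: revealed 1 new [(3,6)] -> total=17
Click 3 (1,3) count=1: revealed 1 new [(1,3)] -> total=18
Click 4 (2,4) count=1: revealed 1 new [(2,4)] -> total=19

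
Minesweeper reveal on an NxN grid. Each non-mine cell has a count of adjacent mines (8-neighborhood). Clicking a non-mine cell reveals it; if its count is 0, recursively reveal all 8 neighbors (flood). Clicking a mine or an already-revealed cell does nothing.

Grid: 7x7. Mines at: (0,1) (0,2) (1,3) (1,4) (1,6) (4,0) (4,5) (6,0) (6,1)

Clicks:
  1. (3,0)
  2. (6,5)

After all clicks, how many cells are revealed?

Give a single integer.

Click 1 (3,0) count=1: revealed 1 new [(3,0)] -> total=1
Click 2 (6,5) count=0: revealed 27 new [(1,0) (1,1) (1,2) (2,0) (2,1) (2,2) (2,3) (2,4) (3,1) (3,2) (3,3) (3,4) (4,1) (4,2) (4,3) (4,4) (5,1) (5,2) (5,3) (5,4) (5,5) (5,6) (6,2) (6,3) (6,4) (6,5) (6,6)] -> total=28

Answer: 28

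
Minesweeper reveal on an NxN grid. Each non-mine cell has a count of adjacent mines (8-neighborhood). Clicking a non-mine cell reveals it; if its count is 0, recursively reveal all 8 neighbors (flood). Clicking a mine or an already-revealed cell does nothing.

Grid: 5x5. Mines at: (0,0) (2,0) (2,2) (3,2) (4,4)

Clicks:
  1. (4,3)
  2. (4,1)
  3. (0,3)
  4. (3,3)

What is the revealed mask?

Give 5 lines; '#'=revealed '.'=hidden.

Click 1 (4,3) count=2: revealed 1 new [(4,3)] -> total=1
Click 2 (4,1) count=1: revealed 1 new [(4,1)] -> total=2
Click 3 (0,3) count=0: revealed 12 new [(0,1) (0,2) (0,3) (0,4) (1,1) (1,2) (1,3) (1,4) (2,3) (2,4) (3,3) (3,4)] -> total=14
Click 4 (3,3) count=3: revealed 0 new [(none)] -> total=14

Answer: .####
.####
...##
...##
.#.#.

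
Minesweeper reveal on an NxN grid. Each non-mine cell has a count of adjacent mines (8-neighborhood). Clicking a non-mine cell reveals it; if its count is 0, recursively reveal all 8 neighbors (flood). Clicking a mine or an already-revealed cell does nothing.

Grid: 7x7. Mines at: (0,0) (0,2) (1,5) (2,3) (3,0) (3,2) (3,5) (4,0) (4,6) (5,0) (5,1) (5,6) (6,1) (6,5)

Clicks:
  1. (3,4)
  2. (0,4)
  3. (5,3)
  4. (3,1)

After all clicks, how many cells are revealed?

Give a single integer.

Click 1 (3,4) count=2: revealed 1 new [(3,4)] -> total=1
Click 2 (0,4) count=1: revealed 1 new [(0,4)] -> total=2
Click 3 (5,3) count=0: revealed 9 new [(4,2) (4,3) (4,4) (5,2) (5,3) (5,4) (6,2) (6,3) (6,4)] -> total=11
Click 4 (3,1) count=3: revealed 1 new [(3,1)] -> total=12

Answer: 12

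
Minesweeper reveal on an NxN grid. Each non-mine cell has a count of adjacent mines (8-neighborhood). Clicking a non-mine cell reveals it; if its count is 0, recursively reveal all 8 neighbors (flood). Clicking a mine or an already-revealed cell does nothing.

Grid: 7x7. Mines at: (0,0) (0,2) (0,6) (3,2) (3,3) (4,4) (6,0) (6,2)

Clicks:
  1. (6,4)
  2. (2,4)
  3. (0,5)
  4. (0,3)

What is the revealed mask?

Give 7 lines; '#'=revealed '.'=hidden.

Click 1 (6,4) count=0: revealed 24 new [(0,3) (0,4) (0,5) (1,3) (1,4) (1,5) (1,6) (2,3) (2,4) (2,5) (2,6) (3,4) (3,5) (3,6) (4,5) (4,6) (5,3) (5,4) (5,5) (5,6) (6,3) (6,4) (6,5) (6,6)] -> total=24
Click 2 (2,4) count=1: revealed 0 new [(none)] -> total=24
Click 3 (0,5) count=1: revealed 0 new [(none)] -> total=24
Click 4 (0,3) count=1: revealed 0 new [(none)] -> total=24

Answer: ...###.
...####
...####
....###
.....##
...####
...####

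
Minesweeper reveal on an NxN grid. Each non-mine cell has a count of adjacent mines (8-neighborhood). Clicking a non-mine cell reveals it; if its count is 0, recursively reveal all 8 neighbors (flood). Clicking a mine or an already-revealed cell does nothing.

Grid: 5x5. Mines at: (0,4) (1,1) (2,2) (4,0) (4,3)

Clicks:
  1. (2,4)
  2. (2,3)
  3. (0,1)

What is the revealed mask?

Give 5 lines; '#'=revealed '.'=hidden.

Answer: .#...
...##
...##
...##
.....

Derivation:
Click 1 (2,4) count=0: revealed 6 new [(1,3) (1,4) (2,3) (2,4) (3,3) (3,4)] -> total=6
Click 2 (2,3) count=1: revealed 0 new [(none)] -> total=6
Click 3 (0,1) count=1: revealed 1 new [(0,1)] -> total=7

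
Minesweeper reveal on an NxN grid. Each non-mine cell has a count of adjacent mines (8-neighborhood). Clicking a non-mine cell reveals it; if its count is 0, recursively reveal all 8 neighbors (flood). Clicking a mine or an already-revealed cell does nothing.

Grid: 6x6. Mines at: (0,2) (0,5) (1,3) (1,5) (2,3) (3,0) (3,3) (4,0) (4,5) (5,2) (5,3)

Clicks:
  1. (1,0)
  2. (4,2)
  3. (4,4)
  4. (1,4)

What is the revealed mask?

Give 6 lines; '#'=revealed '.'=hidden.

Click 1 (1,0) count=0: revealed 6 new [(0,0) (0,1) (1,0) (1,1) (2,0) (2,1)] -> total=6
Click 2 (4,2) count=3: revealed 1 new [(4,2)] -> total=7
Click 3 (4,4) count=3: revealed 1 new [(4,4)] -> total=8
Click 4 (1,4) count=4: revealed 1 new [(1,4)] -> total=9

Answer: ##....
##..#.
##....
......
..#.#.
......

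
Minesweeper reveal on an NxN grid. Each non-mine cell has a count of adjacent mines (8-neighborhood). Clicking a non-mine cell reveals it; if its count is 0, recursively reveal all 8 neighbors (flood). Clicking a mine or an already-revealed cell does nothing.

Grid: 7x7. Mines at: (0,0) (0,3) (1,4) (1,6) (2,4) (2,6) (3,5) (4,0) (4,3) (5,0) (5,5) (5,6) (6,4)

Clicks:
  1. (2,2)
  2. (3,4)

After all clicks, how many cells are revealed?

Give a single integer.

Click 1 (2,2) count=0: revealed 12 new [(1,0) (1,1) (1,2) (1,3) (2,0) (2,1) (2,2) (2,3) (3,0) (3,1) (3,2) (3,3)] -> total=12
Click 2 (3,4) count=3: revealed 1 new [(3,4)] -> total=13

Answer: 13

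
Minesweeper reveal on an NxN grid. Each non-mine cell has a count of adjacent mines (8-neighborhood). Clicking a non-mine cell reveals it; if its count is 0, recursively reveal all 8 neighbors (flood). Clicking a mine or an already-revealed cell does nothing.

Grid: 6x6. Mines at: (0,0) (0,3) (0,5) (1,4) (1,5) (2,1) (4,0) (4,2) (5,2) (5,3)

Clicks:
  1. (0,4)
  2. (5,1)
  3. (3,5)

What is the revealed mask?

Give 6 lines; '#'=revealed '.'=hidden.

Click 1 (0,4) count=4: revealed 1 new [(0,4)] -> total=1
Click 2 (5,1) count=3: revealed 1 new [(5,1)] -> total=2
Click 3 (3,5) count=0: revealed 11 new [(2,3) (2,4) (2,5) (3,3) (3,4) (3,5) (4,3) (4,4) (4,5) (5,4) (5,5)] -> total=13

Answer: ....#.
......
...###
...###
...###
.#..##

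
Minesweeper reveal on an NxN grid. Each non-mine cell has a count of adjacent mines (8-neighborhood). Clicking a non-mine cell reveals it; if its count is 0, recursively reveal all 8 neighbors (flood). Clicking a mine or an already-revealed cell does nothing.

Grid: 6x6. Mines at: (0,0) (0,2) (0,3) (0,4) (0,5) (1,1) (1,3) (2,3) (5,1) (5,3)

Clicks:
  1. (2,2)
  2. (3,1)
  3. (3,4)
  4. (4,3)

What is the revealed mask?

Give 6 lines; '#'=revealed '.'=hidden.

Click 1 (2,2) count=3: revealed 1 new [(2,2)] -> total=1
Click 2 (3,1) count=0: revealed 8 new [(2,0) (2,1) (3,0) (3,1) (3,2) (4,0) (4,1) (4,2)] -> total=9
Click 3 (3,4) count=1: revealed 1 new [(3,4)] -> total=10
Click 4 (4,3) count=1: revealed 1 new [(4,3)] -> total=11

Answer: ......
......
###...
###.#.
####..
......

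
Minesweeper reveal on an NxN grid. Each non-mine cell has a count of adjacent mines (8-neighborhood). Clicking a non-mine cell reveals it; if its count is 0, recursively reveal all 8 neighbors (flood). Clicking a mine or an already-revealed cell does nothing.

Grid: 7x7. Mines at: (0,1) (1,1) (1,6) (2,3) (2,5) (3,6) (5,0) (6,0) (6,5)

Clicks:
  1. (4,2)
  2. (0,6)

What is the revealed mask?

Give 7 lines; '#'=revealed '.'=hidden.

Answer: ......#
.......
###....
######.
######.
.#####.
.####..

Derivation:
Click 1 (4,2) count=0: revealed 24 new [(2,0) (2,1) (2,2) (3,0) (3,1) (3,2) (3,3) (3,4) (3,5) (4,0) (4,1) (4,2) (4,3) (4,4) (4,5) (5,1) (5,2) (5,3) (5,4) (5,5) (6,1) (6,2) (6,3) (6,4)] -> total=24
Click 2 (0,6) count=1: revealed 1 new [(0,6)] -> total=25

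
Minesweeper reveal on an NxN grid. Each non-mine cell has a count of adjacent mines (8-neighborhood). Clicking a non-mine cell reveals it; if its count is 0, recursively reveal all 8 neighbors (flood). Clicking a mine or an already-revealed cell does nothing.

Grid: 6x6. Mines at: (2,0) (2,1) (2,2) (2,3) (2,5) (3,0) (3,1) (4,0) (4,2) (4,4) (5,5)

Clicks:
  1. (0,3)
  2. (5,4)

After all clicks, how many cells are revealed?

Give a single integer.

Answer: 13

Derivation:
Click 1 (0,3) count=0: revealed 12 new [(0,0) (0,1) (0,2) (0,3) (0,4) (0,5) (1,0) (1,1) (1,2) (1,3) (1,4) (1,5)] -> total=12
Click 2 (5,4) count=2: revealed 1 new [(5,4)] -> total=13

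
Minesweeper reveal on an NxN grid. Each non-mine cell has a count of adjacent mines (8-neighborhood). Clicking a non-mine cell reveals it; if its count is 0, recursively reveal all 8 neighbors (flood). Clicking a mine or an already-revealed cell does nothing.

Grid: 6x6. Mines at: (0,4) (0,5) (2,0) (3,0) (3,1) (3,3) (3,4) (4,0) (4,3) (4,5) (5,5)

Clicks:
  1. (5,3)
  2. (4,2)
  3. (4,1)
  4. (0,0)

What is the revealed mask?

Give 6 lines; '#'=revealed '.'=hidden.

Answer: ####..
####..
.###..
......
.##...
...#..

Derivation:
Click 1 (5,3) count=1: revealed 1 new [(5,3)] -> total=1
Click 2 (4,2) count=3: revealed 1 new [(4,2)] -> total=2
Click 3 (4,1) count=3: revealed 1 new [(4,1)] -> total=3
Click 4 (0,0) count=0: revealed 11 new [(0,0) (0,1) (0,2) (0,3) (1,0) (1,1) (1,2) (1,3) (2,1) (2,2) (2,3)] -> total=14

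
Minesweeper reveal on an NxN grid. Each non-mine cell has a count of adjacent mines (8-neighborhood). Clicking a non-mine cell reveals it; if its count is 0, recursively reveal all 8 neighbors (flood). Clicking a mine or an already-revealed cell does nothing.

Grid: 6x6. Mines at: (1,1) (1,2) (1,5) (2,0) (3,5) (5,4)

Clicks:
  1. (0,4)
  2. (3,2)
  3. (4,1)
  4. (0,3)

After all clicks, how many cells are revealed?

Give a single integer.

Answer: 20

Derivation:
Click 1 (0,4) count=1: revealed 1 new [(0,4)] -> total=1
Click 2 (3,2) count=0: revealed 18 new [(2,1) (2,2) (2,3) (2,4) (3,0) (3,1) (3,2) (3,3) (3,4) (4,0) (4,1) (4,2) (4,3) (4,4) (5,0) (5,1) (5,2) (5,3)] -> total=19
Click 3 (4,1) count=0: revealed 0 new [(none)] -> total=19
Click 4 (0,3) count=1: revealed 1 new [(0,3)] -> total=20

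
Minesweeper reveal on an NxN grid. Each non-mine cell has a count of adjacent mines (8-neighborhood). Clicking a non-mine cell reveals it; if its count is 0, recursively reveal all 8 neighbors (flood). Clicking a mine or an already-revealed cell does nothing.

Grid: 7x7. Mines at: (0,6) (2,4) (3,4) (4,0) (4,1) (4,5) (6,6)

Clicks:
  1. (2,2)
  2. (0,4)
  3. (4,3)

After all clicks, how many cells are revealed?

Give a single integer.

Answer: 21

Derivation:
Click 1 (2,2) count=0: revealed 20 new [(0,0) (0,1) (0,2) (0,3) (0,4) (0,5) (1,0) (1,1) (1,2) (1,3) (1,4) (1,5) (2,0) (2,1) (2,2) (2,3) (3,0) (3,1) (3,2) (3,3)] -> total=20
Click 2 (0,4) count=0: revealed 0 new [(none)] -> total=20
Click 3 (4,3) count=1: revealed 1 new [(4,3)] -> total=21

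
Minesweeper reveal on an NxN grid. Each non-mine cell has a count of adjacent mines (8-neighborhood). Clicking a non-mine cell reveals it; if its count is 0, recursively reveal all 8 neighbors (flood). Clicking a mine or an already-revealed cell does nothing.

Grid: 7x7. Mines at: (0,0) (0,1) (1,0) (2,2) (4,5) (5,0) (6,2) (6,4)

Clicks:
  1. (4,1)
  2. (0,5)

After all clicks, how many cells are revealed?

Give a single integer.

Answer: 19

Derivation:
Click 1 (4,1) count=1: revealed 1 new [(4,1)] -> total=1
Click 2 (0,5) count=0: revealed 18 new [(0,2) (0,3) (0,4) (0,5) (0,6) (1,2) (1,3) (1,4) (1,5) (1,6) (2,3) (2,4) (2,5) (2,6) (3,3) (3,4) (3,5) (3,6)] -> total=19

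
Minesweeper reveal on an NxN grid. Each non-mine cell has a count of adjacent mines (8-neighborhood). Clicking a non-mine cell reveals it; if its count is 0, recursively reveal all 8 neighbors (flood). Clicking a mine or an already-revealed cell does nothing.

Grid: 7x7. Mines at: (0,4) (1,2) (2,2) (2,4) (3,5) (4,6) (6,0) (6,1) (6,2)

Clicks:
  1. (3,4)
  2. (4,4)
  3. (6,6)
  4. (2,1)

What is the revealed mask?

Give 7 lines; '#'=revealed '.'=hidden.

Answer: ##.....
##.....
##.....
#####..
######.
#######
...####

Derivation:
Click 1 (3,4) count=2: revealed 1 new [(3,4)] -> total=1
Click 2 (4,4) count=1: revealed 1 new [(4,4)] -> total=2
Click 3 (6,6) count=0: revealed 26 new [(0,0) (0,1) (1,0) (1,1) (2,0) (2,1) (3,0) (3,1) (3,2) (3,3) (4,0) (4,1) (4,2) (4,3) (4,5) (5,0) (5,1) (5,2) (5,3) (5,4) (5,5) (5,6) (6,3) (6,4) (6,5) (6,6)] -> total=28
Click 4 (2,1) count=2: revealed 0 new [(none)] -> total=28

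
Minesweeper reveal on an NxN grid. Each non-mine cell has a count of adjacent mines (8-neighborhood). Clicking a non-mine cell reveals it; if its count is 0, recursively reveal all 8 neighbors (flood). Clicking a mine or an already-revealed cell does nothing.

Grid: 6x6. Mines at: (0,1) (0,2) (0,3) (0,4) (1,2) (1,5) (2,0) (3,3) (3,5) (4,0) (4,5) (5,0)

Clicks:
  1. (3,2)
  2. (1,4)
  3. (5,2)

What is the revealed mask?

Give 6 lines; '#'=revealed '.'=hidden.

Click 1 (3,2) count=1: revealed 1 new [(3,2)] -> total=1
Click 2 (1,4) count=3: revealed 1 new [(1,4)] -> total=2
Click 3 (5,2) count=0: revealed 8 new [(4,1) (4,2) (4,3) (4,4) (5,1) (5,2) (5,3) (5,4)] -> total=10

Answer: ......
....#.
......
..#...
.####.
.####.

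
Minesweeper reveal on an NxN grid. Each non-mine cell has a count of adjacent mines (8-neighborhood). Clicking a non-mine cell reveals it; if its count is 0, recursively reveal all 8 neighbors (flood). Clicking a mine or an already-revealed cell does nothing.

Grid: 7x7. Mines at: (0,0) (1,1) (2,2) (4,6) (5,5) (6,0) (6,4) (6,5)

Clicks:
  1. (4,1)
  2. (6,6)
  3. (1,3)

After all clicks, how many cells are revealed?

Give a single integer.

Answer: 38

Derivation:
Click 1 (4,1) count=0: revealed 37 new [(0,2) (0,3) (0,4) (0,5) (0,6) (1,2) (1,3) (1,4) (1,5) (1,6) (2,0) (2,1) (2,3) (2,4) (2,5) (2,6) (3,0) (3,1) (3,2) (3,3) (3,4) (3,5) (3,6) (4,0) (4,1) (4,2) (4,3) (4,4) (4,5) (5,0) (5,1) (5,2) (5,3) (5,4) (6,1) (6,2) (6,3)] -> total=37
Click 2 (6,6) count=2: revealed 1 new [(6,6)] -> total=38
Click 3 (1,3) count=1: revealed 0 new [(none)] -> total=38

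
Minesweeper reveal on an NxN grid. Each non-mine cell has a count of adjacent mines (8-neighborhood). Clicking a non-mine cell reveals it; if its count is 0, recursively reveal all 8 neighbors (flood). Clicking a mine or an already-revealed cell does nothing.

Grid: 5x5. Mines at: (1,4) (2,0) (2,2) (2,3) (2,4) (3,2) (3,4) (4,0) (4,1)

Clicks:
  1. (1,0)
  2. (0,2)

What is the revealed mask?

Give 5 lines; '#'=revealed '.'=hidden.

Answer: ####.
####.
.....
.....
.....

Derivation:
Click 1 (1,0) count=1: revealed 1 new [(1,0)] -> total=1
Click 2 (0,2) count=0: revealed 7 new [(0,0) (0,1) (0,2) (0,3) (1,1) (1,2) (1,3)] -> total=8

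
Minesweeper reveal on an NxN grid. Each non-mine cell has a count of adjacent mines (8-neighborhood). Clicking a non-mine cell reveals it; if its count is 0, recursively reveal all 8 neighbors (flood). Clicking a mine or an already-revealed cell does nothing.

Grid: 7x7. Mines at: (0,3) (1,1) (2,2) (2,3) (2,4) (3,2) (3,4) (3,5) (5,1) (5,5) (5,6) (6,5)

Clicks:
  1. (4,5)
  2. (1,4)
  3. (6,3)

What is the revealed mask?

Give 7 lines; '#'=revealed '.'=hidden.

Click 1 (4,5) count=4: revealed 1 new [(4,5)] -> total=1
Click 2 (1,4) count=3: revealed 1 new [(1,4)] -> total=2
Click 3 (6,3) count=0: revealed 9 new [(4,2) (4,3) (4,4) (5,2) (5,3) (5,4) (6,2) (6,3) (6,4)] -> total=11

Answer: .......
....#..
.......
.......
..####.
..###..
..###..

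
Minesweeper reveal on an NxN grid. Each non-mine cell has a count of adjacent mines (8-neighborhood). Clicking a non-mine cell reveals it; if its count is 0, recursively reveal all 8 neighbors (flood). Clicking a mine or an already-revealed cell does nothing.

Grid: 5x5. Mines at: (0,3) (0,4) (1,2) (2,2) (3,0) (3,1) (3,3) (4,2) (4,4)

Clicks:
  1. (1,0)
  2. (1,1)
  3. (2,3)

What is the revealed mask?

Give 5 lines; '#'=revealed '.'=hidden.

Answer: ##...
##...
##.#.
.....
.....

Derivation:
Click 1 (1,0) count=0: revealed 6 new [(0,0) (0,1) (1,0) (1,1) (2,0) (2,1)] -> total=6
Click 2 (1,1) count=2: revealed 0 new [(none)] -> total=6
Click 3 (2,3) count=3: revealed 1 new [(2,3)] -> total=7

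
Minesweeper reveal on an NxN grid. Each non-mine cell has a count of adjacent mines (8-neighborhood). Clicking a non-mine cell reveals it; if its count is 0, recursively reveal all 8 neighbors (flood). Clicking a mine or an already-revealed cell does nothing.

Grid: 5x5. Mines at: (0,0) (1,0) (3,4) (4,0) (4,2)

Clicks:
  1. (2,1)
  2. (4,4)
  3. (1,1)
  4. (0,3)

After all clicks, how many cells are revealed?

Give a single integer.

Answer: 16

Derivation:
Click 1 (2,1) count=1: revealed 1 new [(2,1)] -> total=1
Click 2 (4,4) count=1: revealed 1 new [(4,4)] -> total=2
Click 3 (1,1) count=2: revealed 1 new [(1,1)] -> total=3
Click 4 (0,3) count=0: revealed 13 new [(0,1) (0,2) (0,3) (0,4) (1,2) (1,3) (1,4) (2,2) (2,3) (2,4) (3,1) (3,2) (3,3)] -> total=16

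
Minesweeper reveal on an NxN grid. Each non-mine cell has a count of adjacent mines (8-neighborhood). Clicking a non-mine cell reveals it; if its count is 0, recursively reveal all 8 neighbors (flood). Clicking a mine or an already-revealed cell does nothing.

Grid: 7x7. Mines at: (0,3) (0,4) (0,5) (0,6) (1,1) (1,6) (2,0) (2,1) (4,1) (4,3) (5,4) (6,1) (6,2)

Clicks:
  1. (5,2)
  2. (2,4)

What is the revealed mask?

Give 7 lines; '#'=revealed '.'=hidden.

Click 1 (5,2) count=4: revealed 1 new [(5,2)] -> total=1
Click 2 (2,4) count=0: revealed 21 new [(1,2) (1,3) (1,4) (1,5) (2,2) (2,3) (2,4) (2,5) (2,6) (3,2) (3,3) (3,4) (3,5) (3,6) (4,4) (4,5) (4,6) (5,5) (5,6) (6,5) (6,6)] -> total=22

Answer: .......
..####.
..#####
..#####
....###
..#..##
.....##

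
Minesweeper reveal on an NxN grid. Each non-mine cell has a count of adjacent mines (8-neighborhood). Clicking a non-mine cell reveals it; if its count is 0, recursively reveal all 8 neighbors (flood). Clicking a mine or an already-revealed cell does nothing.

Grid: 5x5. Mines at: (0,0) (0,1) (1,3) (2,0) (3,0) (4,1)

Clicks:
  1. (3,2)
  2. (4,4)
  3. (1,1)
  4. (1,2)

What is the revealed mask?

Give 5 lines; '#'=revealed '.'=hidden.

Click 1 (3,2) count=1: revealed 1 new [(3,2)] -> total=1
Click 2 (4,4) count=0: revealed 8 new [(2,2) (2,3) (2,4) (3,3) (3,4) (4,2) (4,3) (4,4)] -> total=9
Click 3 (1,1) count=3: revealed 1 new [(1,1)] -> total=10
Click 4 (1,2) count=2: revealed 1 new [(1,2)] -> total=11

Answer: .....
.##..
..###
..###
..###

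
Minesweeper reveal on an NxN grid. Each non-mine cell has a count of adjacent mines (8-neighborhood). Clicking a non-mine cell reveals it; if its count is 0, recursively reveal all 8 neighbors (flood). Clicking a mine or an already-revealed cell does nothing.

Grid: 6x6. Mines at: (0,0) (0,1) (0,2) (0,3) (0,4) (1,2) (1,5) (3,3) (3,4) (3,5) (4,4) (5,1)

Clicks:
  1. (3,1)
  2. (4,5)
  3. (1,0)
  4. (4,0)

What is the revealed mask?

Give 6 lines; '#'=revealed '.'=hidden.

Answer: ......
##....
###...
###...
###..#
......

Derivation:
Click 1 (3,1) count=0: revealed 11 new [(1,0) (1,1) (2,0) (2,1) (2,2) (3,0) (3,1) (3,2) (4,0) (4,1) (4,2)] -> total=11
Click 2 (4,5) count=3: revealed 1 new [(4,5)] -> total=12
Click 3 (1,0) count=2: revealed 0 new [(none)] -> total=12
Click 4 (4,0) count=1: revealed 0 new [(none)] -> total=12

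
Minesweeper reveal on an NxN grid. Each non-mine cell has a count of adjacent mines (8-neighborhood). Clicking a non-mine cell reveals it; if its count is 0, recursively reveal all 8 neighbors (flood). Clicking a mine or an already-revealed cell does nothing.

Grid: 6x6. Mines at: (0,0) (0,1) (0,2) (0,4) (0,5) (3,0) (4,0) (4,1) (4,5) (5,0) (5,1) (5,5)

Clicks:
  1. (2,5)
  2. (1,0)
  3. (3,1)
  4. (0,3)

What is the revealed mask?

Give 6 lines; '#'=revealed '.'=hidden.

Answer: ...#..
######
.#####
.#####
..###.
..###.

Derivation:
Click 1 (2,5) count=0: revealed 21 new [(1,1) (1,2) (1,3) (1,4) (1,5) (2,1) (2,2) (2,3) (2,4) (2,5) (3,1) (3,2) (3,3) (3,4) (3,5) (4,2) (4,3) (4,4) (5,2) (5,3) (5,4)] -> total=21
Click 2 (1,0) count=2: revealed 1 new [(1,0)] -> total=22
Click 3 (3,1) count=3: revealed 0 new [(none)] -> total=22
Click 4 (0,3) count=2: revealed 1 new [(0,3)] -> total=23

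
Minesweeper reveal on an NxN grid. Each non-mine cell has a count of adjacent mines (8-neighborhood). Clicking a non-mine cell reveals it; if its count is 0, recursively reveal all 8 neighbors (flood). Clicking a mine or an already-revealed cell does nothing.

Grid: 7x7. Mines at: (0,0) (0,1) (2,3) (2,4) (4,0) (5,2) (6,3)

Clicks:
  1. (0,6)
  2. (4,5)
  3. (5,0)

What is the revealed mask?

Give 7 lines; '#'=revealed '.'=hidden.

Answer: ..#####
..#####
.....##
...####
...####
#..####
....###

Derivation:
Click 1 (0,6) count=0: revealed 27 new [(0,2) (0,3) (0,4) (0,5) (0,6) (1,2) (1,3) (1,4) (1,5) (1,6) (2,5) (2,6) (3,3) (3,4) (3,5) (3,6) (4,3) (4,4) (4,5) (4,6) (5,3) (5,4) (5,5) (5,6) (6,4) (6,5) (6,6)] -> total=27
Click 2 (4,5) count=0: revealed 0 new [(none)] -> total=27
Click 3 (5,0) count=1: revealed 1 new [(5,0)] -> total=28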